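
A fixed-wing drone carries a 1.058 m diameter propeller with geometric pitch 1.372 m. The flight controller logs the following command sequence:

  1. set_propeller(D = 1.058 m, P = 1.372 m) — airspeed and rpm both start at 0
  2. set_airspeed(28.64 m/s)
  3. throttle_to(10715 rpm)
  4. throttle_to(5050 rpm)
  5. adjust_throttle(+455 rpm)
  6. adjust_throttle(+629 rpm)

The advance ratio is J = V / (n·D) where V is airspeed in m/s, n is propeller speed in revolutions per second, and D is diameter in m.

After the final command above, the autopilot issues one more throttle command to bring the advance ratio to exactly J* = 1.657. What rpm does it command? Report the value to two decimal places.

set_propeller: D = 1.058 m, P = 1.372 m (p = P/D = 1.296786); state ← (V=0, rpm=0)
set_airspeed(28.64): V ← 28.64 m/s
throttle_to(10715): rpm ← 10715
throttle_to(5050): rpm ← 5050
adjust_throttle(+455): rpm ← 5050 +455 = 5505
adjust_throttle(+629): rpm ← 5505 +629 = 6134
final state: V = 28.64 m/s, rpm = 6134 → n = rpm/60 = 102.233333 rev/s
target J* = 1.657; solve J* = V/(n·D) for n: n = V/(J*·D) = 28.64/(1.657 × 1.058) = 16.336719 rev/s
rpm = 60·n = 980.203137

rpm = 980.20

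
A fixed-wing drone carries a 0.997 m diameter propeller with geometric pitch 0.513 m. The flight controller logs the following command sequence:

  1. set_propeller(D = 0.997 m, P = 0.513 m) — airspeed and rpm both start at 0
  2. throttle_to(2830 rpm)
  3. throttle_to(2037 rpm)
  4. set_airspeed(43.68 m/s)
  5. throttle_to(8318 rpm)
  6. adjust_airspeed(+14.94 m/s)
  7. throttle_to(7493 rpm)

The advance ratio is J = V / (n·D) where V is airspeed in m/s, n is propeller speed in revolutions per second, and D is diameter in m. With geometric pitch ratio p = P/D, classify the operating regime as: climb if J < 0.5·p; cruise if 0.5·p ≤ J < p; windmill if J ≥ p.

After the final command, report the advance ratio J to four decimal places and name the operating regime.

set_propeller: D = 0.997 m, P = 0.513 m (p = P/D = 0.514544); state ← (V=0, rpm=0)
throttle_to(2830): rpm ← 2830
throttle_to(2037): rpm ← 2037
set_airspeed(43.68): V ← 43.68 m/s
throttle_to(8318): rpm ← 8318
adjust_airspeed(+14.94): V ← 43.68 +14.94 = 58.62 m/s
throttle_to(7493): rpm ← 7493
final state: V = 58.62 m/s, rpm = 7493 → n = rpm/60 = 124.883333 rev/s
J = V / (n·D) = 58.62 / (124.883333 × 0.997) = 0.470811
regime bands: climb J<0.2573 | cruise [0.2573, 0.5145) | windmill J≥0.5145
J = 0.4708 → cruise

J = 0.4708, regime = cruise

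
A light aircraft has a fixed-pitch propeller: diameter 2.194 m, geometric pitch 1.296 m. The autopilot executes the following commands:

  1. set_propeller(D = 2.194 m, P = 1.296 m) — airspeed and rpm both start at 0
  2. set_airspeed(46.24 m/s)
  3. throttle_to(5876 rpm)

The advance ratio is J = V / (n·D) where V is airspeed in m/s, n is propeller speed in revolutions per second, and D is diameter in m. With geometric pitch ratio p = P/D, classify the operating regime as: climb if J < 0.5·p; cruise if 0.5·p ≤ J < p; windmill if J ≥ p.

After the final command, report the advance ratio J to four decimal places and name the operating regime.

set_propeller: D = 2.194 m, P = 1.296 m (p = P/D = 0.590702); state ← (V=0, rpm=0)
set_airspeed(46.24): V ← 46.24 m/s
throttle_to(5876): rpm ← 5876
final state: V = 46.24 m/s, rpm = 5876 → n = rpm/60 = 97.933333 rev/s
J = V / (n·D) = 46.24 / (97.933333 × 2.194) = 0.215204
regime bands: climb J<0.2954 | cruise [0.2954, 0.5907) | windmill J≥0.5907
J = 0.2152 → climb

J = 0.2152, regime = climb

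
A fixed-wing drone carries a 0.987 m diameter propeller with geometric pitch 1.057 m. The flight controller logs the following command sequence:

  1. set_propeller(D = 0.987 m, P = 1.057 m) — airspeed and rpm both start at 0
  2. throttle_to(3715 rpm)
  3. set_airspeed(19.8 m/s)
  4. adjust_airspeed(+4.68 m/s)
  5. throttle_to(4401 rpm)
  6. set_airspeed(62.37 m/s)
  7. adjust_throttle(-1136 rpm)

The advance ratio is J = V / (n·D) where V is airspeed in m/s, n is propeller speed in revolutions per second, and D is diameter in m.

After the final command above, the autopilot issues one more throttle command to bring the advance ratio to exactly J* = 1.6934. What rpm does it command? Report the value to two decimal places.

set_propeller: D = 0.987 m, P = 1.057 m (p = P/D = 1.070922); state ← (V=0, rpm=0)
throttle_to(3715): rpm ← 3715
set_airspeed(19.8): V ← 19.8 m/s
adjust_airspeed(+4.68): V ← 19.8 +4.68 = 24.48 m/s
throttle_to(4401): rpm ← 4401
set_airspeed(62.37): V ← 62.37 m/s
adjust_throttle(-1136): rpm ← 4401 -1136 = 3265
final state: V = 62.37 m/s, rpm = 3265 → n = rpm/60 = 54.416667 rev/s
target J* = 1.6934; solve J* = V/(n·D) for n: n = V/(J*·D) = 62.37/(1.6934 × 0.987) = 37.316340 rev/s
rpm = 60·n = 2238.980372

rpm = 2238.98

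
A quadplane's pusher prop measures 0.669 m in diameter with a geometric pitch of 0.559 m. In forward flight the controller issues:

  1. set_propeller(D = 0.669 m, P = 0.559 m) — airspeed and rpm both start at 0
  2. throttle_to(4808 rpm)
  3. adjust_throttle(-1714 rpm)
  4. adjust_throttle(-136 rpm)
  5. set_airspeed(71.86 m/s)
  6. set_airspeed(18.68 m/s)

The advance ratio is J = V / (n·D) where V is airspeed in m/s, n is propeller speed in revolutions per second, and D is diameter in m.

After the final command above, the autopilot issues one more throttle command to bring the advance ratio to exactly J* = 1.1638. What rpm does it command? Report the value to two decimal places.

rpm = 1439.54

set_propeller: D = 0.669 m, P = 0.559 m (p = P/D = 0.835575); state ← (V=0, rpm=0)
throttle_to(4808): rpm ← 4808
adjust_throttle(-1714): rpm ← 4808 -1714 = 3094
adjust_throttle(-136): rpm ← 3094 -136 = 2958
set_airspeed(71.86): V ← 71.86 m/s
set_airspeed(18.68): V ← 18.68 m/s
final state: V = 18.68 m/s, rpm = 2958 → n = rpm/60 = 49.300000 rev/s
target J* = 1.1638; solve J* = V/(n·D) for n: n = V/(J*·D) = 18.68/(1.1638 × 0.669) = 23.992329 rev/s
rpm = 60·n = 1439.539717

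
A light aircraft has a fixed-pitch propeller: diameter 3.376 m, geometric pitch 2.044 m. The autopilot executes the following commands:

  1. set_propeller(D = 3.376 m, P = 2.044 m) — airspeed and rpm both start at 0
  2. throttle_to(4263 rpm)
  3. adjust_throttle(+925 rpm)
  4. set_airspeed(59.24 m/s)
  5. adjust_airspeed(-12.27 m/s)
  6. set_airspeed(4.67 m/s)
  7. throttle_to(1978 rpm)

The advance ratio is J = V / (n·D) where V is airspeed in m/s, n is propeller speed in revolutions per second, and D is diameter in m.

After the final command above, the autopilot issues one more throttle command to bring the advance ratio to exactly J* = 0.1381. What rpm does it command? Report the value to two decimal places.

rpm = 601.00

set_propeller: D = 3.376 m, P = 2.044 m (p = P/D = 0.605450); state ← (V=0, rpm=0)
throttle_to(4263): rpm ← 4263
adjust_throttle(+925): rpm ← 4263 +925 = 5188
set_airspeed(59.24): V ← 59.24 m/s
adjust_airspeed(-12.27): V ← 59.24 -12.27 = 46.97 m/s
set_airspeed(4.67): V ← 4.67 m/s
throttle_to(1978): rpm ← 1978
final state: V = 4.67 m/s, rpm = 1978 → n = rpm/60 = 32.966667 rev/s
target J* = 0.1381; solve J* = V/(n·D) for n: n = V/(J*·D) = 4.67/(0.1381 × 3.376) = 10.016610 rev/s
rpm = 60·n = 600.996599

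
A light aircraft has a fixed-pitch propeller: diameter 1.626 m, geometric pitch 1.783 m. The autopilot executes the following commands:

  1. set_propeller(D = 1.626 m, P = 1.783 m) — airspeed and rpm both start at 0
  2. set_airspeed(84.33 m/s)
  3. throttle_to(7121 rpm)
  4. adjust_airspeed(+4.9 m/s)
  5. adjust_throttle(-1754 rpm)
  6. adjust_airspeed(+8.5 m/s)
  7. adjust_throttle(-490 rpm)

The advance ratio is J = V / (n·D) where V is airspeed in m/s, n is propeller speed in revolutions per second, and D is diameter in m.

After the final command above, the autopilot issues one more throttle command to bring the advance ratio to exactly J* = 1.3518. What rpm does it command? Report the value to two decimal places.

set_propeller: D = 1.626 m, P = 1.783 m (p = P/D = 1.096556); state ← (V=0, rpm=0)
set_airspeed(84.33): V ← 84.33 m/s
throttle_to(7121): rpm ← 7121
adjust_airspeed(+4.9): V ← 84.33 +4.9 = 89.23 m/s
adjust_throttle(-1754): rpm ← 7121 -1754 = 5367
adjust_airspeed(+8.5): V ← 89.23 +8.5 = 97.73 m/s
adjust_throttle(-490): rpm ← 5367 -490 = 4877
final state: V = 97.73 m/s, rpm = 4877 → n = rpm/60 = 81.283333 rev/s
target J* = 1.3518; solve J* = V/(n·D) for n: n = V/(J*·D) = 97.73/(1.3518 × 1.626) = 44.462606 rev/s
rpm = 60·n = 2667.756371

rpm = 2667.76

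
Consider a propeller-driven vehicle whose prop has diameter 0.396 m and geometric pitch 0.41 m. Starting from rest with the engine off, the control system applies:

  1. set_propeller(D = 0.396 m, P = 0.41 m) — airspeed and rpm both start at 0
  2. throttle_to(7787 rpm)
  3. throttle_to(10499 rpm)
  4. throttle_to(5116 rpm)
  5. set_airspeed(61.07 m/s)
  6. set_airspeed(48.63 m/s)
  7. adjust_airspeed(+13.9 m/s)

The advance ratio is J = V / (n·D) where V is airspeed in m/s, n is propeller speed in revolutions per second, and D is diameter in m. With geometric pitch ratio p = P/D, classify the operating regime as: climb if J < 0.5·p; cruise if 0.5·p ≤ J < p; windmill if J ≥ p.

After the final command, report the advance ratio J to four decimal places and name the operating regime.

set_propeller: D = 0.396 m, P = 0.41 m (p = P/D = 1.035354); state ← (V=0, rpm=0)
throttle_to(7787): rpm ← 7787
throttle_to(10499): rpm ← 10499
throttle_to(5116): rpm ← 5116
set_airspeed(61.07): V ← 61.07 m/s
set_airspeed(48.63): V ← 48.63 m/s
adjust_airspeed(+13.9): V ← 48.63 +13.9 = 62.53 m/s
final state: V = 62.53 m/s, rpm = 5116 → n = rpm/60 = 85.266667 rev/s
J = V / (n·D) = 62.53 / (85.266667 × 0.396) = 1.851885
regime bands: climb J<0.5177 | cruise [0.5177, 1.0354) | windmill J≥1.0354
J = 1.8519 → windmill

J = 1.8519, regime = windmill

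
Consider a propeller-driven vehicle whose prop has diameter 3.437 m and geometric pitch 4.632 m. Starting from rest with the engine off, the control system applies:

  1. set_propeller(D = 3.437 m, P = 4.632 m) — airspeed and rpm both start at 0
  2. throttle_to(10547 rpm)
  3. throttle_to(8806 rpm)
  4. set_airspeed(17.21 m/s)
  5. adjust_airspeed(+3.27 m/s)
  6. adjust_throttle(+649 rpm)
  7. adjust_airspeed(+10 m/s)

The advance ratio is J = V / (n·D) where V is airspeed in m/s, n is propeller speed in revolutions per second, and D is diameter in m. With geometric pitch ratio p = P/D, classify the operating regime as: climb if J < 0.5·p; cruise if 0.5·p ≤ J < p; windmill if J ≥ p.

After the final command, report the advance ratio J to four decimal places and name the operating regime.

J = 0.0563, regime = climb

set_propeller: D = 3.437 m, P = 4.632 m (p = P/D = 1.347687); state ← (V=0, rpm=0)
throttle_to(10547): rpm ← 10547
throttle_to(8806): rpm ← 8806
set_airspeed(17.21): V ← 17.21 m/s
adjust_airspeed(+3.27): V ← 17.21 +3.27 = 20.48 m/s
adjust_throttle(+649): rpm ← 8806 +649 = 9455
adjust_airspeed(+10): V ← 20.48 +10 = 30.48 m/s
final state: V = 30.48 m/s, rpm = 9455 → n = rpm/60 = 157.583333 rev/s
J = V / (n·D) = 30.48 / (157.583333 × 3.437) = 0.056276
regime bands: climb J<0.6738 | cruise [0.6738, 1.3477) | windmill J≥1.3477
J = 0.0563 → climb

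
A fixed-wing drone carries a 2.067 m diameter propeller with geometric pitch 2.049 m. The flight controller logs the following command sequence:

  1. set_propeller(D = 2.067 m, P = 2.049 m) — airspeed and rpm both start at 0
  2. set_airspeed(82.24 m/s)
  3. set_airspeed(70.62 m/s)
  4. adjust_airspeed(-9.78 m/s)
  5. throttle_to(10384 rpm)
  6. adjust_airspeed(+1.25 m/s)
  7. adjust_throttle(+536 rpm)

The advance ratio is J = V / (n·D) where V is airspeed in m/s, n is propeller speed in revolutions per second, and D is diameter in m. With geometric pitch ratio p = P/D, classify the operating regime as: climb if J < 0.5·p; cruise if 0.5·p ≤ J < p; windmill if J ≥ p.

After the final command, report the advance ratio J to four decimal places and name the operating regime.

set_propeller: D = 2.067 m, P = 2.049 m (p = P/D = 0.991292); state ← (V=0, rpm=0)
set_airspeed(82.24): V ← 82.24 m/s
set_airspeed(70.62): V ← 70.62 m/s
adjust_airspeed(-9.78): V ← 70.62 -9.78 = 60.84 m/s
throttle_to(10384): rpm ← 10384
adjust_airspeed(+1.25): V ← 60.84 +1.25 = 62.09 m/s
adjust_throttle(+536): rpm ← 10384 +536 = 10920
final state: V = 62.09 m/s, rpm = 10920 → n = rpm/60 = 182.000000 rev/s
J = V / (n·D) = 62.09 / (182.000000 × 2.067) = 0.165048
regime bands: climb J<0.4956 | cruise [0.4956, 0.9913) | windmill J≥0.9913
J = 0.1650 → climb

J = 0.1650, regime = climb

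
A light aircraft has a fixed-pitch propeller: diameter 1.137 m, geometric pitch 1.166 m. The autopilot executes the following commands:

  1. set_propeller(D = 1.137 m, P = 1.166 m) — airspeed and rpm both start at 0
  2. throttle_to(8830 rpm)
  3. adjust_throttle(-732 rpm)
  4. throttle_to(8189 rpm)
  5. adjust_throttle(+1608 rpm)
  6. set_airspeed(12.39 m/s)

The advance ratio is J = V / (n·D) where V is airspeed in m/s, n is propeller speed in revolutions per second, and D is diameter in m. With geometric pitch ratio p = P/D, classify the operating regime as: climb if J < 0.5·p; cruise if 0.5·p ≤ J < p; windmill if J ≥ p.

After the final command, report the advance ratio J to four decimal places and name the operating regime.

set_propeller: D = 1.137 m, P = 1.166 m (p = P/D = 1.025506); state ← (V=0, rpm=0)
throttle_to(8830): rpm ← 8830
adjust_throttle(-732): rpm ← 8830 -732 = 8098
throttle_to(8189): rpm ← 8189
adjust_throttle(+1608): rpm ← 8189 +1608 = 9797
set_airspeed(12.39): V ← 12.39 m/s
final state: V = 12.39 m/s, rpm = 9797 → n = rpm/60 = 163.283333 rev/s
J = V / (n·D) = 12.39 / (163.283333 × 1.137) = 0.066737
regime bands: climb J<0.5128 | cruise [0.5128, 1.0255) | windmill J≥1.0255
J = 0.0667 → climb

J = 0.0667, regime = climb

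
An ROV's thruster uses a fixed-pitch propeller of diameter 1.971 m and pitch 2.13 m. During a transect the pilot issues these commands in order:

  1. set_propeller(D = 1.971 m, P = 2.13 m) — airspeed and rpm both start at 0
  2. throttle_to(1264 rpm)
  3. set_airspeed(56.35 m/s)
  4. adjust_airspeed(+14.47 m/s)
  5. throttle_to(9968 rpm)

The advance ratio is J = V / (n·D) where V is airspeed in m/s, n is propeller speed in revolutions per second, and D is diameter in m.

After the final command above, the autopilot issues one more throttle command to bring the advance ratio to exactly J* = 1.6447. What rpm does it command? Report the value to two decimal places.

rpm = 1310.79

set_propeller: D = 1.971 m, P = 2.13 m (p = P/D = 1.080670); state ← (V=0, rpm=0)
throttle_to(1264): rpm ← 1264
set_airspeed(56.35): V ← 56.35 m/s
adjust_airspeed(+14.47): V ← 56.35 +14.47 = 70.82 m/s
throttle_to(9968): rpm ← 9968
final state: V = 70.82 m/s, rpm = 9968 → n = rpm/60 = 166.133333 rev/s
target J* = 1.6447; solve J* = V/(n·D) for n: n = V/(J*·D) = 70.82/(1.6447 × 1.971) = 21.846537 rev/s
rpm = 60·n = 1310.792223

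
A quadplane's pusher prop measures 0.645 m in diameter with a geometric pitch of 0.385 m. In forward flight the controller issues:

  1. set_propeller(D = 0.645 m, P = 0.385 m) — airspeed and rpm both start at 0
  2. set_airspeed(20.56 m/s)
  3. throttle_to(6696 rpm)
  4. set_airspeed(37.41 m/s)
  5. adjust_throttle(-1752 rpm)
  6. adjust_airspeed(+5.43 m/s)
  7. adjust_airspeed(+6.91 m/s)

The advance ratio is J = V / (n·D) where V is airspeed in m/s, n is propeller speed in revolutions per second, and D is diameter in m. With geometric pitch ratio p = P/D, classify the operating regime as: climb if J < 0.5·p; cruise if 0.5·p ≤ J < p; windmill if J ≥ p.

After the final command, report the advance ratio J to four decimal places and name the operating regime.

set_propeller: D = 0.645 m, P = 0.385 m (p = P/D = 0.596899); state ← (V=0, rpm=0)
set_airspeed(20.56): V ← 20.56 m/s
throttle_to(6696): rpm ← 6696
set_airspeed(37.41): V ← 37.41 m/s
adjust_throttle(-1752): rpm ← 6696 -1752 = 4944
adjust_airspeed(+5.43): V ← 37.41 +5.43 = 42.84 m/s
adjust_airspeed(+6.91): V ← 42.84 +6.91 = 49.75 m/s
final state: V = 49.75 m/s, rpm = 4944 → n = rpm/60 = 82.400000 rev/s
J = V / (n·D) = 49.75 / (82.400000 × 0.645) = 0.936065
regime bands: climb J<0.2984 | cruise [0.2984, 0.5969) | windmill J≥0.5969
J = 0.9361 → windmill

J = 0.9361, regime = windmill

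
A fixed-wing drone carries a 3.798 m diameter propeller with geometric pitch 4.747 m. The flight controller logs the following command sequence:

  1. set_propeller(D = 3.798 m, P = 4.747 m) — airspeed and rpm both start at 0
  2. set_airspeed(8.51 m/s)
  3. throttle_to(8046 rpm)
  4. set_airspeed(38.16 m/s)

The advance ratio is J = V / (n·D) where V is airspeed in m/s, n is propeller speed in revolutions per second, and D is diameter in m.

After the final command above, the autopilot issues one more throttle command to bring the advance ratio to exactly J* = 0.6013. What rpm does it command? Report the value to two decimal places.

rpm = 1002.57

set_propeller: D = 3.798 m, P = 4.747 m (p = P/D = 1.249868); state ← (V=0, rpm=0)
set_airspeed(8.51): V ← 8.51 m/s
throttle_to(8046): rpm ← 8046
set_airspeed(38.16): V ← 38.16 m/s
final state: V = 38.16 m/s, rpm = 8046 → n = rpm/60 = 134.100000 rev/s
target J* = 0.6013; solve J* = V/(n·D) for n: n = V/(J*·D) = 38.16/(0.6013 × 3.798) = 16.709452 rev/s
rpm = 60·n = 1002.567108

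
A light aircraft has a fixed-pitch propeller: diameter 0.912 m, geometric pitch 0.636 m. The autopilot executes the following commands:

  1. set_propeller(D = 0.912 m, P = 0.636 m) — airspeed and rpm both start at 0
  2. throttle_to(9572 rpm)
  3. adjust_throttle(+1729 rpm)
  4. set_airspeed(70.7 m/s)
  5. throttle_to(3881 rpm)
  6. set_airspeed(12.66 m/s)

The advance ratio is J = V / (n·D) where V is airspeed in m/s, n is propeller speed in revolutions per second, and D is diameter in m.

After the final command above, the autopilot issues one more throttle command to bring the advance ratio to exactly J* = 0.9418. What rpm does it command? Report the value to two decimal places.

set_propeller: D = 0.912 m, P = 0.636 m (p = P/D = 0.697368); state ← (V=0, rpm=0)
throttle_to(9572): rpm ← 9572
adjust_throttle(+1729): rpm ← 9572 +1729 = 11301
set_airspeed(70.7): V ← 70.7 m/s
throttle_to(3881): rpm ← 3881
set_airspeed(12.66): V ← 12.66 m/s
final state: V = 12.66 m/s, rpm = 3881 → n = rpm/60 = 64.683333 rev/s
target J* = 0.9418; solve J* = V/(n·D) for n: n = V/(J*·D) = 12.66/(0.9418 × 0.912) = 14.739413 rev/s
rpm = 60·n = 884.364766

rpm = 884.36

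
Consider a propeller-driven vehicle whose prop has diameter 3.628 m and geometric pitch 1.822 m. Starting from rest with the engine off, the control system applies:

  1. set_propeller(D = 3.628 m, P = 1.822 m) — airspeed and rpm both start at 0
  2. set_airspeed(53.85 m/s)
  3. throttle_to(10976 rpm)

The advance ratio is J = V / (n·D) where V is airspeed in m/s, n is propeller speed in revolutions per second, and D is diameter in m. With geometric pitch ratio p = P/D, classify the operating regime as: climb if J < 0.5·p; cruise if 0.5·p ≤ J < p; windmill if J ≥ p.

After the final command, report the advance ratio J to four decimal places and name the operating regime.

J = 0.0811, regime = climb

set_propeller: D = 3.628 m, P = 1.822 m (p = P/D = 0.502205); state ← (V=0, rpm=0)
set_airspeed(53.85): V ← 53.85 m/s
throttle_to(10976): rpm ← 10976
final state: V = 53.85 m/s, rpm = 10976 → n = rpm/60 = 182.933333 rev/s
J = V / (n·D) = 53.85 / (182.933333 × 3.628) = 0.081138
regime bands: climb J<0.2511 | cruise [0.2511, 0.5022) | windmill J≥0.5022
J = 0.0811 → climb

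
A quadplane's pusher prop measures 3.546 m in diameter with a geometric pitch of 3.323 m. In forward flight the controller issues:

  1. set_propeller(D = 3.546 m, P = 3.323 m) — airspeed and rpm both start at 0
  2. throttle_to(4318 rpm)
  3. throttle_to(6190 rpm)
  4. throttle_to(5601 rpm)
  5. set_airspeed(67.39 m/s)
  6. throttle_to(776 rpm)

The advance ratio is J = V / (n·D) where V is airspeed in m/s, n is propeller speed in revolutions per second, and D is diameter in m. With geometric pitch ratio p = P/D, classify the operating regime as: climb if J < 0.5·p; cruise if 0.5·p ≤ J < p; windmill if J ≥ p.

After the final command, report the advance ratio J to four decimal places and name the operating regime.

set_propeller: D = 3.546 m, P = 3.323 m (p = P/D = 0.937112); state ← (V=0, rpm=0)
throttle_to(4318): rpm ← 4318
throttle_to(6190): rpm ← 6190
throttle_to(5601): rpm ← 5601
set_airspeed(67.39): V ← 67.39 m/s
throttle_to(776): rpm ← 776
final state: V = 67.39 m/s, rpm = 776 → n = rpm/60 = 12.933333 rev/s
J = V / (n·D) = 67.39 / (12.933333 × 3.546) = 1.469421
regime bands: climb J<0.4686 | cruise [0.4686, 0.9371) | windmill J≥0.9371
J = 1.4694 → windmill

J = 1.4694, regime = windmill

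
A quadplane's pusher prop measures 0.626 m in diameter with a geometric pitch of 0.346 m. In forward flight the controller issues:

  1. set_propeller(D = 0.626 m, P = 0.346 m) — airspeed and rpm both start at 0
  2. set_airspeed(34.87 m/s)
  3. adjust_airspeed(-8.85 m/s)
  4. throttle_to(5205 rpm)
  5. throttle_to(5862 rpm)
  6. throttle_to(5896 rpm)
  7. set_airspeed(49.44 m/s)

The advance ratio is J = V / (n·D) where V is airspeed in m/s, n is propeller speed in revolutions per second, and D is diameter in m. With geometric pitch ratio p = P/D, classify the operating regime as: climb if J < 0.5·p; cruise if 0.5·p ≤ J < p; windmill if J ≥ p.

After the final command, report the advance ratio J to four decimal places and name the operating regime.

J = 0.8037, regime = windmill

set_propeller: D = 0.626 m, P = 0.346 m (p = P/D = 0.552716); state ← (V=0, rpm=0)
set_airspeed(34.87): V ← 34.87 m/s
adjust_airspeed(-8.85): V ← 34.87 -8.85 = 26.02 m/s
throttle_to(5205): rpm ← 5205
throttle_to(5862): rpm ← 5862
throttle_to(5896): rpm ← 5896
set_airspeed(49.44): V ← 49.44 m/s
final state: V = 49.44 m/s, rpm = 5896 → n = rpm/60 = 98.266667 rev/s
J = V / (n·D) = 49.44 / (98.266667 × 0.626) = 0.803707
regime bands: climb J<0.2764 | cruise [0.2764, 0.5527) | windmill J≥0.5527
J = 0.8037 → windmill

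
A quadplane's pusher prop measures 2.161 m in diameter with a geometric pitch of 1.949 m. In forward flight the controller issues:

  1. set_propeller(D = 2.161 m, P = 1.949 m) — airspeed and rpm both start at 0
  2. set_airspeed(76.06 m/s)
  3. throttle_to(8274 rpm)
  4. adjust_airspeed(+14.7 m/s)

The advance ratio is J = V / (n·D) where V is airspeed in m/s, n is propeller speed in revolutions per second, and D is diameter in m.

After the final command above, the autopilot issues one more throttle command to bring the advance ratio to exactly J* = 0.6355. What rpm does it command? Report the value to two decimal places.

set_propeller: D = 2.161 m, P = 1.949 m (p = P/D = 0.901897); state ← (V=0, rpm=0)
set_airspeed(76.06): V ← 76.06 m/s
throttle_to(8274): rpm ← 8274
adjust_airspeed(+14.7): V ← 76.06 +14.7 = 90.76 m/s
final state: V = 90.76 m/s, rpm = 8274 → n = rpm/60 = 137.900000 rev/s
target J* = 0.6355; solve J* = V/(n·D) for n: n = V/(J*·D) = 90.76/(0.6355 × 2.161) = 66.088237 rev/s
rpm = 60·n = 3965.294210

rpm = 3965.29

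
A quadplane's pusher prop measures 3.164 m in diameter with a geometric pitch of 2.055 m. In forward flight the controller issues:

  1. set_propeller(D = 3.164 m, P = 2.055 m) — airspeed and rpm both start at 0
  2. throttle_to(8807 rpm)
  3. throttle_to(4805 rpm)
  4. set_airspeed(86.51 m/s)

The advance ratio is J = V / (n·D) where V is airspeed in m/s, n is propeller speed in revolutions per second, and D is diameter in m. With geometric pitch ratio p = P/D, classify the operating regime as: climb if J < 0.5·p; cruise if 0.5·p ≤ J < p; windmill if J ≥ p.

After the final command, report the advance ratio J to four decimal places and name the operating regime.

set_propeller: D = 3.164 m, P = 2.055 m (p = P/D = 0.649494); state ← (V=0, rpm=0)
throttle_to(8807): rpm ← 8807
throttle_to(4805): rpm ← 4805
set_airspeed(86.51): V ← 86.51 m/s
final state: V = 86.51 m/s, rpm = 4805 → n = rpm/60 = 80.083333 rev/s
J = V / (n·D) = 86.51 / (80.083333 × 3.164) = 0.341419
regime bands: climb J<0.3247 | cruise [0.3247, 0.6495) | windmill J≥0.6495
J = 0.3414 → cruise

J = 0.3414, regime = cruise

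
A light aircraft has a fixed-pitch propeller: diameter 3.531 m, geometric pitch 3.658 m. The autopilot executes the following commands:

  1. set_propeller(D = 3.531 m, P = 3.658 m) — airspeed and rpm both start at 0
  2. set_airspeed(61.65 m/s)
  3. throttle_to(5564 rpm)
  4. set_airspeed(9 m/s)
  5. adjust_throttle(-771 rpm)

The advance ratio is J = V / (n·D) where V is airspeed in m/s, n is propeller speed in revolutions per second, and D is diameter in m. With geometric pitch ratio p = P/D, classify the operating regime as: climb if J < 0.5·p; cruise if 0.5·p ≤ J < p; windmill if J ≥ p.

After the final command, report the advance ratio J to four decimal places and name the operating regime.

J = 0.0319, regime = climb

set_propeller: D = 3.531 m, P = 3.658 m (p = P/D = 1.035967); state ← (V=0, rpm=0)
set_airspeed(61.65): V ← 61.65 m/s
throttle_to(5564): rpm ← 5564
set_airspeed(9): V ← 9 m/s
adjust_throttle(-771): rpm ← 5564 -771 = 4793
final state: V = 9 m/s, rpm = 4793 → n = rpm/60 = 79.883333 rev/s
J = V / (n·D) = 9 / (79.883333 × 3.531) = 0.031907
regime bands: climb J<0.5180 | cruise [0.5180, 1.0360) | windmill J≥1.0360
J = 0.0319 → climb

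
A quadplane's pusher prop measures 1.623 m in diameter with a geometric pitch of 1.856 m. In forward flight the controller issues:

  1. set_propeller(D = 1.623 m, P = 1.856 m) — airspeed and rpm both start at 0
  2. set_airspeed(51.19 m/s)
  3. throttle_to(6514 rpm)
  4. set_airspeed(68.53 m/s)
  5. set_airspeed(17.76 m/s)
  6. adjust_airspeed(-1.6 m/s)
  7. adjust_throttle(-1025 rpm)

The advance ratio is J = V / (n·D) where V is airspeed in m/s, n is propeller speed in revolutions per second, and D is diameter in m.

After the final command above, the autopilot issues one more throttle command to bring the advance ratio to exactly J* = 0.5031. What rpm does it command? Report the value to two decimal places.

rpm = 1187.46

set_propeller: D = 1.623 m, P = 1.856 m (p = P/D = 1.143561); state ← (V=0, rpm=0)
set_airspeed(51.19): V ← 51.19 m/s
throttle_to(6514): rpm ← 6514
set_airspeed(68.53): V ← 68.53 m/s
set_airspeed(17.76): V ← 17.76 m/s
adjust_airspeed(-1.6): V ← 17.76 -1.6 = 16.16 m/s
adjust_throttle(-1025): rpm ← 6514 -1025 = 5489
final state: V = 16.16 m/s, rpm = 5489 → n = rpm/60 = 91.483333 rev/s
target J* = 0.5031; solve J* = V/(n·D) for n: n = V/(J*·D) = 16.16/(0.5031 × 1.623) = 19.791036 rev/s
rpm = 60·n = 1187.462134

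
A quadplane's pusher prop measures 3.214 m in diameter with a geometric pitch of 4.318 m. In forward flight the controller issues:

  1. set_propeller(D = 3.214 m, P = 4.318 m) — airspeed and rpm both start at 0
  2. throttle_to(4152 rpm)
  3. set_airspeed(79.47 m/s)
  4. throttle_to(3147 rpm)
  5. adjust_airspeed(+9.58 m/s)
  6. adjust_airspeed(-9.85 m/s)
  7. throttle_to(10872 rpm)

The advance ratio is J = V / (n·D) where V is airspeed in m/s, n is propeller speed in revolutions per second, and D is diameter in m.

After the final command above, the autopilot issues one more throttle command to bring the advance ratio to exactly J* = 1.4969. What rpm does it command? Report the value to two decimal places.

rpm = 987.73

set_propeller: D = 3.214 m, P = 4.318 m (p = P/D = 1.343497); state ← (V=0, rpm=0)
throttle_to(4152): rpm ← 4152
set_airspeed(79.47): V ← 79.47 m/s
throttle_to(3147): rpm ← 3147
adjust_airspeed(+9.58): V ← 79.47 +9.58 = 89.05 m/s
adjust_airspeed(-9.85): V ← 89.05 -9.85 = 79.2 m/s
throttle_to(10872): rpm ← 10872
final state: V = 79.2 m/s, rpm = 10872 → n = rpm/60 = 181.200000 rev/s
target J* = 1.4969; solve J* = V/(n·D) for n: n = V/(J*·D) = 79.2/(1.4969 × 3.214) = 16.462149 rev/s
rpm = 60·n = 987.728923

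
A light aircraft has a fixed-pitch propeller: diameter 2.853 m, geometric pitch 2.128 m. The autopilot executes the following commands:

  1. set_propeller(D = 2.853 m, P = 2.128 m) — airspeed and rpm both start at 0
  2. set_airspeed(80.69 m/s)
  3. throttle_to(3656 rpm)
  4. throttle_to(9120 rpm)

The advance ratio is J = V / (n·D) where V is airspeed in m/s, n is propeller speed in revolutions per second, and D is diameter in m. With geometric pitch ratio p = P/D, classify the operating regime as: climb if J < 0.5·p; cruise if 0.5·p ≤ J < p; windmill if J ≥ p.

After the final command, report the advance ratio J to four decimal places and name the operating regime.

J = 0.1861, regime = climb

set_propeller: D = 2.853 m, P = 2.128 m (p = P/D = 0.745882); state ← (V=0, rpm=0)
set_airspeed(80.69): V ← 80.69 m/s
throttle_to(3656): rpm ← 3656
throttle_to(9120): rpm ← 9120
final state: V = 80.69 m/s, rpm = 9120 → n = rpm/60 = 152.000000 rev/s
J = V / (n·D) = 80.69 / (152.000000 × 2.853) = 0.186069
regime bands: climb J<0.3729 | cruise [0.3729, 0.7459) | windmill J≥0.7459
J = 0.1861 → climb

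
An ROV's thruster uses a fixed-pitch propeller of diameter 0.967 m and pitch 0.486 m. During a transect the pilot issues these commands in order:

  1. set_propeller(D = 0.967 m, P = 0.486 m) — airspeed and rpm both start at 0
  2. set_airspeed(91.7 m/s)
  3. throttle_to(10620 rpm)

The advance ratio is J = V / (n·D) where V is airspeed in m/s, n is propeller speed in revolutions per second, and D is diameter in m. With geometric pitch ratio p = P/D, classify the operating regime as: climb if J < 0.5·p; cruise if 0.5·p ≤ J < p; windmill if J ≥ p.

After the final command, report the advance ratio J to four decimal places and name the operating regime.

set_propeller: D = 0.967 m, P = 0.486 m (p = P/D = 0.502585); state ← (V=0, rpm=0)
set_airspeed(91.7): V ← 91.7 m/s
throttle_to(10620): rpm ← 10620
final state: V = 91.7 m/s, rpm = 10620 → n = rpm/60 = 177.000000 rev/s
J = V / (n·D) = 91.7 / (177.000000 × 0.967) = 0.535759
regime bands: climb J<0.2513 | cruise [0.2513, 0.5026) | windmill J≥0.5026
J = 0.5358 → windmill

J = 0.5358, regime = windmill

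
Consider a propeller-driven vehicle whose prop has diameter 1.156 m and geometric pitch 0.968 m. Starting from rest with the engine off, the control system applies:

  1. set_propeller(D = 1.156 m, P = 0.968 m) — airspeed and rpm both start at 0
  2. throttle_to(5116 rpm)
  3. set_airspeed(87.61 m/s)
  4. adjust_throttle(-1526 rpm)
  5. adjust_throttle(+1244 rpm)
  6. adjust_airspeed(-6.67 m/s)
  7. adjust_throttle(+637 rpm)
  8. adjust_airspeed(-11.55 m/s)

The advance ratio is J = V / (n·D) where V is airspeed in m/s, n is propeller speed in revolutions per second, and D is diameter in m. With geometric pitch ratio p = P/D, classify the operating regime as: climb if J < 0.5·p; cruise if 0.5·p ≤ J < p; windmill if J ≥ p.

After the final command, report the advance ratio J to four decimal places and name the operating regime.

set_propeller: D = 1.156 m, P = 0.968 m (p = P/D = 0.837370); state ← (V=0, rpm=0)
throttle_to(5116): rpm ← 5116
set_airspeed(87.61): V ← 87.61 m/s
adjust_throttle(-1526): rpm ← 5116 -1526 = 3590
adjust_throttle(+1244): rpm ← 3590 +1244 = 4834
adjust_airspeed(-6.67): V ← 87.61 -6.67 = 80.94 m/s
adjust_throttle(+637): rpm ← 4834 +637 = 5471
adjust_airspeed(-11.55): V ← 80.94 -11.55 = 69.39 m/s
final state: V = 69.39 m/s, rpm = 5471 → n = rpm/60 = 91.183333 rev/s
J = V / (n·D) = 69.39 / (91.183333 × 1.156) = 0.658300
regime bands: climb J<0.4187 | cruise [0.4187, 0.8374) | windmill J≥0.8374
J = 0.6583 → cruise

J = 0.6583, regime = cruise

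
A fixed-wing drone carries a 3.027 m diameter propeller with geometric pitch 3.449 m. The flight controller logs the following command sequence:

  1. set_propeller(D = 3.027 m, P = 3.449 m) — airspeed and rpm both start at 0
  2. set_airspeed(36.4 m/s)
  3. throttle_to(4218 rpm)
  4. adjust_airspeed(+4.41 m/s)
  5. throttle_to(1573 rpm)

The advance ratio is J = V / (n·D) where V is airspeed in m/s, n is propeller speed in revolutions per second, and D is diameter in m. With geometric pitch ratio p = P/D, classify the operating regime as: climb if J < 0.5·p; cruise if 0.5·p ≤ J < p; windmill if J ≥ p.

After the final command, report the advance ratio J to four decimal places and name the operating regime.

set_propeller: D = 3.027 m, P = 3.449 m (p = P/D = 1.139412); state ← (V=0, rpm=0)
set_airspeed(36.4): V ← 36.4 m/s
throttle_to(4218): rpm ← 4218
adjust_airspeed(+4.41): V ← 36.4 +4.41 = 40.81 m/s
throttle_to(1573): rpm ← 1573
final state: V = 40.81 m/s, rpm = 1573 → n = rpm/60 = 26.216667 rev/s
J = V / (n·D) = 40.81 / (26.216667 × 3.027) = 0.514253
regime bands: climb J<0.5697 | cruise [0.5697, 1.1394) | windmill J≥1.1394
J = 0.5143 → climb

J = 0.5143, regime = climb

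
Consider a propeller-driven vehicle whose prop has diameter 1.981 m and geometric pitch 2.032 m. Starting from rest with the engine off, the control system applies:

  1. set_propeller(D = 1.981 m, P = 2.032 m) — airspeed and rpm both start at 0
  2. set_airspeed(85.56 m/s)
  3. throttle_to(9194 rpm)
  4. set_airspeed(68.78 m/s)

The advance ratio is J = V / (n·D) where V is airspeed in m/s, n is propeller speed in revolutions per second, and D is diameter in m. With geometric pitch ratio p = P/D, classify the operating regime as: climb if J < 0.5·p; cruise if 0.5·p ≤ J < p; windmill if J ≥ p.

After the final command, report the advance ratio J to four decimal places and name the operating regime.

J = 0.2266, regime = climb

set_propeller: D = 1.981 m, P = 2.032 m (p = P/D = 1.025745); state ← (V=0, rpm=0)
set_airspeed(85.56): V ← 85.56 m/s
throttle_to(9194): rpm ← 9194
set_airspeed(68.78): V ← 68.78 m/s
final state: V = 68.78 m/s, rpm = 9194 → n = rpm/60 = 153.233333 rev/s
J = V / (n·D) = 68.78 / (153.233333 × 1.981) = 0.226581
regime bands: climb J<0.5129 | cruise [0.5129, 1.0257) | windmill J≥1.0257
J = 0.2266 → climb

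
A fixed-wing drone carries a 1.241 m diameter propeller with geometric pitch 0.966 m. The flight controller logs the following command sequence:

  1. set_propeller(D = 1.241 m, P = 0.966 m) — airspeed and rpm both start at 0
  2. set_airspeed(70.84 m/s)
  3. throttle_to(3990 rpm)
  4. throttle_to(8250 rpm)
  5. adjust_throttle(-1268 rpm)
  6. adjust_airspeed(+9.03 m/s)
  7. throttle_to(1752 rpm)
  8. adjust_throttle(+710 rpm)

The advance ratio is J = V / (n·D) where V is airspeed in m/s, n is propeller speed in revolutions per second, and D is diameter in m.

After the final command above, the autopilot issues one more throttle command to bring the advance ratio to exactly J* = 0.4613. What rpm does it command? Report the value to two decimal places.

set_propeller: D = 1.241 m, P = 0.966 m (p = P/D = 0.778405); state ← (V=0, rpm=0)
set_airspeed(70.84): V ← 70.84 m/s
throttle_to(3990): rpm ← 3990
throttle_to(8250): rpm ← 8250
adjust_throttle(-1268): rpm ← 8250 -1268 = 6982
adjust_airspeed(+9.03): V ← 70.84 +9.03 = 79.87 m/s
throttle_to(1752): rpm ← 1752
adjust_throttle(+710): rpm ← 1752 +710 = 2462
final state: V = 79.87 m/s, rpm = 2462 → n = rpm/60 = 41.033333 rev/s
target J* = 0.4613; solve J* = V/(n·D) for n: n = V/(J*·D) = 79.87/(0.4613 × 1.241) = 139.517424 rev/s
rpm = 60·n = 8371.045427

rpm = 8371.05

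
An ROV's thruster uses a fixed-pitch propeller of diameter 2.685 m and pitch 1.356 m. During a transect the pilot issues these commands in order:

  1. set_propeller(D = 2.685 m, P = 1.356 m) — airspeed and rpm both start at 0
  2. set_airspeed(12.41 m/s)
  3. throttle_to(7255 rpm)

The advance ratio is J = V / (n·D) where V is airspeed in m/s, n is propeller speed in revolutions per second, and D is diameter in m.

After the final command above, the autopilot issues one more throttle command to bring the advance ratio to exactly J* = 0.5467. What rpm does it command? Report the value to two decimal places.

set_propeller: D = 2.685 m, P = 1.356 m (p = P/D = 0.505028); state ← (V=0, rpm=0)
set_airspeed(12.41): V ← 12.41 m/s
throttle_to(7255): rpm ← 7255
final state: V = 12.41 m/s, rpm = 7255 → n = rpm/60 = 120.916667 rev/s
target J* = 0.5467; solve J* = V/(n·D) for n: n = V/(J*·D) = 12.41/(0.5467 × 2.685) = 8.454315 rev/s
rpm = 60·n = 507.258891

rpm = 507.26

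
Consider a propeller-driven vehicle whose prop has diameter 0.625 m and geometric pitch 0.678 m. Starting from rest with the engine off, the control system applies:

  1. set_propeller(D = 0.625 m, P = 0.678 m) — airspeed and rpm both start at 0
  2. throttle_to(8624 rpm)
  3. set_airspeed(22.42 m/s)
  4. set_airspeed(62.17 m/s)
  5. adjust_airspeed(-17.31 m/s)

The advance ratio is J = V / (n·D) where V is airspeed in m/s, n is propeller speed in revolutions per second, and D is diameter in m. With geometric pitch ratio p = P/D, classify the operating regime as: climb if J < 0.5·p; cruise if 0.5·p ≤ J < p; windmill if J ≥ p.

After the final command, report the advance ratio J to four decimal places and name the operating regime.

J = 0.4994, regime = climb

set_propeller: D = 0.625 m, P = 0.678 m (p = P/D = 1.084800); state ← (V=0, rpm=0)
throttle_to(8624): rpm ← 8624
set_airspeed(22.42): V ← 22.42 m/s
set_airspeed(62.17): V ← 62.17 m/s
adjust_airspeed(-17.31): V ← 62.17 -17.31 = 44.86 m/s
final state: V = 44.86 m/s, rpm = 8624 → n = rpm/60 = 143.733333 rev/s
J = V / (n·D) = 44.86 / (143.733333 × 0.625) = 0.499369
regime bands: climb J<0.5424 | cruise [0.5424, 1.0848) | windmill J≥1.0848
J = 0.4994 → climb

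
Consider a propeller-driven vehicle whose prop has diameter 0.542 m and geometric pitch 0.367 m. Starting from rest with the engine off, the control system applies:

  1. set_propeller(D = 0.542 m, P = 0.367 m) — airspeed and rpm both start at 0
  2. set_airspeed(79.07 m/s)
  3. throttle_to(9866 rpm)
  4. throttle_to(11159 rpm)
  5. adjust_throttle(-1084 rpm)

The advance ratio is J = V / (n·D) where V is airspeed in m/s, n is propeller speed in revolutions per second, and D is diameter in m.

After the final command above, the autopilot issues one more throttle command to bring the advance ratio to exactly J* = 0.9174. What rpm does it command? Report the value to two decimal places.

rpm = 9541.24

set_propeller: D = 0.542 m, P = 0.367 m (p = P/D = 0.677122); state ← (V=0, rpm=0)
set_airspeed(79.07): V ← 79.07 m/s
throttle_to(9866): rpm ← 9866
throttle_to(11159): rpm ← 11159
adjust_throttle(-1084): rpm ← 11159 -1084 = 10075
final state: V = 79.07 m/s, rpm = 10075 → n = rpm/60 = 167.916667 rev/s
target J* = 0.9174; solve J* = V/(n·D) for n: n = V/(J*·D) = 79.07/(0.9174 × 0.542) = 159.020720 rev/s
rpm = 60·n = 9541.243221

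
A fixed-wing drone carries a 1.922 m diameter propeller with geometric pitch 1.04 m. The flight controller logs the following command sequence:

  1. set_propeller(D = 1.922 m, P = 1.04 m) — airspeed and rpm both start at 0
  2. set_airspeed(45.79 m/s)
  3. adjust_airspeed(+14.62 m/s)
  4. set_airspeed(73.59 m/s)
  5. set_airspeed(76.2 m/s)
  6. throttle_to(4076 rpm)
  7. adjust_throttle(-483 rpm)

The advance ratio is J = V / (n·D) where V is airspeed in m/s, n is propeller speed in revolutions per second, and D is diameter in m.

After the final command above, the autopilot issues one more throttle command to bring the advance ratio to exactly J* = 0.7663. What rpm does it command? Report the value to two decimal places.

rpm = 3104.23

set_propeller: D = 1.922 m, P = 1.04 m (p = P/D = 0.541103); state ← (V=0, rpm=0)
set_airspeed(45.79): V ← 45.79 m/s
adjust_airspeed(+14.62): V ← 45.79 +14.62 = 60.41 m/s
set_airspeed(73.59): V ← 73.59 m/s
set_airspeed(76.2): V ← 76.2 m/s
throttle_to(4076): rpm ← 4076
adjust_throttle(-483): rpm ← 4076 -483 = 3593
final state: V = 76.2 m/s, rpm = 3593 → n = rpm/60 = 59.883333 rev/s
target J* = 0.7663; solve J* = V/(n·D) for n: n = V/(J*·D) = 76.2/(0.7663 × 1.922) = 51.737181 rev/s
rpm = 60·n = 3104.230866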